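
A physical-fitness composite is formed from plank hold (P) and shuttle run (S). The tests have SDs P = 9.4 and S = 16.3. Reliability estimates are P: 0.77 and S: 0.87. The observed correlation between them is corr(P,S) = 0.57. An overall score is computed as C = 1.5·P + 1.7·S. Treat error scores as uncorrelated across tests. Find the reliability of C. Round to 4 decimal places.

0.8969

Var(C) = 1.5²·9.4² + 1.7²·16.3² + 2·[2.55·9.4·16.3·0.57] = 966.654 + 445.411 = 1412.06.
Because errors are independent across components, Cov(Tᵢ,Tⱼ) = Cov(Xᵢ,Xⱼ); the off-diagonal part of the true-score variance is the same as above.
True-score variance = [1.5²·9.4²·0.77 + 1.7²·16.3²·0.87] + 445.411 = 821.108 + 445.411 = 1266.52.
Reliability = 1266.52 / 1412.06 = 0.8969.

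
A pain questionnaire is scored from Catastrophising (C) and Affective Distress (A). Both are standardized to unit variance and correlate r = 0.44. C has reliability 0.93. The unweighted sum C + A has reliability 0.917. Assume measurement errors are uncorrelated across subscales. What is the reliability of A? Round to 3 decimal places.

Var(C+A) = 2 + 2·0.44 = 2.880.
True-score variance = ρ_C + ρ_A + 2·0.44, so 0.917 = (0.93 + ρ_A + 0.88) / 2.880.
ρ_A = 0.917·2.880 − 0.93 − 0.88 = 0.831.

0.831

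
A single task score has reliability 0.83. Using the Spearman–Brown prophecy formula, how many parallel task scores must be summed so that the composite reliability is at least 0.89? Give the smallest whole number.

k ≥ ρ*(1−ρ₁)/(ρ₁(1−ρ*)) = 0.89·0.17 / (0.83·0.11) = 1.657.
Smallest integer k = 2.

2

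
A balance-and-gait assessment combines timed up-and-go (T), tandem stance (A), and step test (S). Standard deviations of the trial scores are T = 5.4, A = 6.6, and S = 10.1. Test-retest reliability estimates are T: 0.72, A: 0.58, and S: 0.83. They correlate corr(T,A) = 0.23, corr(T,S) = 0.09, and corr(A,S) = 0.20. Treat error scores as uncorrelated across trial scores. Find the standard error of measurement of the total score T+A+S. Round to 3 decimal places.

Var(total) = 174.73 + 52.8756 = 227.606.
True-score variance = 130.928 + 52.8756 = 183.804, so reliability = 0.8076.
Error variance = 227.606 − 183.804 = 43.8017; SEM = √43.8017 = 6.618.

6.618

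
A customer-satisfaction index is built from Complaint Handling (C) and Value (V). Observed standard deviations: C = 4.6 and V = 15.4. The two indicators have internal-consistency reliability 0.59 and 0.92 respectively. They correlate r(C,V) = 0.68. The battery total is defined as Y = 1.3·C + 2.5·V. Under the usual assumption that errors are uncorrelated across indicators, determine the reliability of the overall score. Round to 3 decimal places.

0.927

Var(Y) = 1.3²·4.6² + 2.5²·15.4² + 2·[3.25·4.6·15.4·0.68] = 1518.01 + 313.113 = 1831.12.
With uncorrelated errors the cross-covariances are all true-score covariance, so they carry over unchanged; only the diagonal terms shrink to ρᵢσᵢ².
True-score variance = [1.3²·4.6²·0.59 + 2.5²·15.4²·0.92] + 313.113 = 1384.77 + 313.113 = 1697.88.
Reliability = 1697.88 / 1831.12 = 0.927.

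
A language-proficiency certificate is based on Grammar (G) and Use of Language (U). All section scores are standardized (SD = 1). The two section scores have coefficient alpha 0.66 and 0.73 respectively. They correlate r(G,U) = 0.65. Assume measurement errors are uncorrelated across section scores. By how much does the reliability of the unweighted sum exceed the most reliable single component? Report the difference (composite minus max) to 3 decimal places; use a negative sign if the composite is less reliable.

Var(sum) = 2 + 1.3 = 3.3; true-score variance = 1.39 + 1.3 = 2.69; composite reliability = 0.8152.
Max component reliability = 0.7300.
Difference = 0.8152 − 0.7300 = 0.085.

0.085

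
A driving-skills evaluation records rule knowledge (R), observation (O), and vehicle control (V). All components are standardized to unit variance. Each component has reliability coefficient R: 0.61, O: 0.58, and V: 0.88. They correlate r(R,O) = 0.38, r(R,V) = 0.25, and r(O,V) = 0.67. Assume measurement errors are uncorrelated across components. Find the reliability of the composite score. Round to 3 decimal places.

Var(R+O+V) = 3 + 2·[0.38 + 0.25 + 0.67] = 3 + 2.6 = 5.6.
Because errors are independent across components, Cov(Tᵢ,Tⱼ) = Cov(Xᵢ,Xⱼ); the off-diagonal part of the true-score variance is the same as above.
True-score variance = [0.61 + 0.58 + 0.88] + 2.6 = 2.07 + 2.6 = 4.67.
Reliability = 4.67 / 5.6 = 0.834.

0.834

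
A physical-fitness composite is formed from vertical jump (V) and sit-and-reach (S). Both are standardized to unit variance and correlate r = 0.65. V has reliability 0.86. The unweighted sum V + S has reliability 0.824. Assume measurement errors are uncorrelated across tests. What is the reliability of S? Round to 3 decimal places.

0.559

Var(V+S) = 2 + 2·0.65 = 3.300.
True-score variance = ρ_V + ρ_S + 2·0.65, so 0.824 = (0.86 + ρ_S + 1.30) / 3.300.
ρ_S = 0.824·3.300 − 0.86 − 1.30 = 0.559.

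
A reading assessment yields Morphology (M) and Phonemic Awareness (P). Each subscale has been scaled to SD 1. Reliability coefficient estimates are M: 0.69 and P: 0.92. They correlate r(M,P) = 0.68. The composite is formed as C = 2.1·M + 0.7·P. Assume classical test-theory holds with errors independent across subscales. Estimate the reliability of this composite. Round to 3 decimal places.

0.796

Var(C) = 2.1² + 0.7² + 2·[1.47·0.68] = 4.9 + 1.9992 = 6.8992.
Under uncorrelated errors the observed covariances equal the true-score covariances, so only the own-variance terms attenuate.
True-score variance = [2.1²·0.69 + 0.7²·0.92] + 1.9992 = 3.4937 + 1.9992 = 5.4929.
Reliability = 5.4929 / 6.8992 = 0.796.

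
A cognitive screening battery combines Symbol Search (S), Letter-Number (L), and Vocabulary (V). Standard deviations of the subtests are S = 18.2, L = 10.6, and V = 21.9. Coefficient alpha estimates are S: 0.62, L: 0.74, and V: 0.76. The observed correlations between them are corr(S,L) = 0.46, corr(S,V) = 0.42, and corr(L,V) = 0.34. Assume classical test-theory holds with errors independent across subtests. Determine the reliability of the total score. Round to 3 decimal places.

0.830

Var(S+L+V) = 18.2² + 10.6² + 21.9² + 2·[18.2·10.6·0.46 + 18.2·21.9·0.42 + 10.6·21.9·0.34] = 923.21 + 670.149 = 1593.36.
Under uncorrelated errors the observed covariances equal the true-score covariances, so only the own-variance terms attenuate.
True-score variance = [18.2²·0.62 + 10.6²·0.74 + 21.9²·0.76] + 670.149 = 653.019 + 670.149 = 1323.17.
Reliability = 1323.17 / 1593.36 = 0.830.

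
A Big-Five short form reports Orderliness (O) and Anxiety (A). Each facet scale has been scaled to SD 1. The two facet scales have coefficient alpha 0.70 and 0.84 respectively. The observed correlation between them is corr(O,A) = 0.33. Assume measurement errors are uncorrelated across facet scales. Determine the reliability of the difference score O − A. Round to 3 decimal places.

Var(O−A) = 1 + 1 − 2·0.33 = 2 − 0.66 = 1.34.
With uncorrelated errors the cross-covariances are all true-score covariance, so they carry over unchanged; only the diagonal terms shrink to ρᵢσᵢ².
True-score variance = [0.70 + 0.84] − 0.66 = 1.54 − 0.66 = 0.88.
Reliability = 0.88 / 1.34 = 0.657.

0.657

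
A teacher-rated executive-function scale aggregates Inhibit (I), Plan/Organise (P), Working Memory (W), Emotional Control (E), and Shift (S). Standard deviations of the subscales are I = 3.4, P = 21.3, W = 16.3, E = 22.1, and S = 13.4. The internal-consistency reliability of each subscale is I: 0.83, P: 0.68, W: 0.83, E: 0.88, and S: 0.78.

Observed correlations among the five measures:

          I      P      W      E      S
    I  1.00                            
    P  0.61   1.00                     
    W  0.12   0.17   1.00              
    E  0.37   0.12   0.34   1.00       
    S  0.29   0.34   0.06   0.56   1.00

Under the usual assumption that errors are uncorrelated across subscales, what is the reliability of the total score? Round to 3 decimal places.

0.889

Var(I+P+W+E+S) = 3.4² + 21.3² + 16.3² + 22.1² + 13.4² + 2·[3.4·21.3·0.61 + 3.4·16.3·0.12 + 3.4·22.1·0.37 + 3.4·13.4·0.29 + 21.3·16.3·0.17 + 21.3·22.1·0.12 + 21.3·13.4·0.34 + 16.3·22.1·0.34 + 16.3·13.4·0.06 + 22.1·13.4·0.56] = 1398.91 + 1211.63 = 2610.54.
Because errors are independent across components, Cov(Tᵢ,Tⱼ) = Cov(Xᵢ,Xⱼ); the off-diagonal part of the true-score variance is the same as above.
True-score variance = [3.4²·0.83 + 21.3²·0.68 + 16.3²·0.83 + 22.1²·0.88 + 13.4²·0.78] + 1211.63 = 1108.48 + 1211.63 = 2320.11.
Reliability = 2320.11 / 2610.54 = 0.889.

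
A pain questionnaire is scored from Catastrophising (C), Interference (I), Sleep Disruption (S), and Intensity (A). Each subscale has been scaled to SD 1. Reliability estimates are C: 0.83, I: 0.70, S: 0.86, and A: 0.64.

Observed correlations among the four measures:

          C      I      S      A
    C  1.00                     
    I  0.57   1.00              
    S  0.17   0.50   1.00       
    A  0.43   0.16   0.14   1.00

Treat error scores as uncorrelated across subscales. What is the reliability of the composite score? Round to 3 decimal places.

0.878

Var(C+I+S+A) = 4 + 2·[0.57 + 0.17 + 0.43 + 0.50 + 0.16 + 0.14] = 4 + 3.94 = 7.94.
With uncorrelated errors the cross-covariances are all true-score covariance, so they carry over unchanged; only the diagonal terms shrink to ρᵢσᵢ².
True-score variance = [0.83 + 0.70 + 0.86 + 0.64] + 3.94 = 3.03 + 3.94 = 6.97.
Reliability = 6.97 / 7.94 = 0.878.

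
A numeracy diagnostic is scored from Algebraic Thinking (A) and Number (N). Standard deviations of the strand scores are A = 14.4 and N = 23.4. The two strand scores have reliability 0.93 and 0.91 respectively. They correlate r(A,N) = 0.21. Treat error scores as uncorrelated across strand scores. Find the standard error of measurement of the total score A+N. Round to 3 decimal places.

7.987

Var(total) = 754.92 + 141.523 = 896.443.
True-score variance = 691.124 + 141.523 = 832.648, so reliability = 0.9288.
Error variance = 896.443 − 832.648 = 63.7956; SEM = √63.7956 = 7.987.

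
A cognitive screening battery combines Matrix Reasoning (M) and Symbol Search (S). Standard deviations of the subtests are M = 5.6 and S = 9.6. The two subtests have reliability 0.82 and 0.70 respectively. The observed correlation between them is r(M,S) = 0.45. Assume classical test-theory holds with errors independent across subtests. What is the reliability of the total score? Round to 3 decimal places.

Var(M+S) = 5.6² + 9.6² + 2·[5.6·9.6·0.45] = 123.52 + 48.384 = 171.904.
With uncorrelated errors the cross-covariances are all true-score covariance, so they carry over unchanged; only the diagonal terms shrink to ρᵢσᵢ².
True-score variance = [5.6²·0.82 + 9.6²·0.70] + 48.384 = 90.2272 + 48.384 = 138.611.
Reliability = 138.611 / 171.904 = 0.806.

0.806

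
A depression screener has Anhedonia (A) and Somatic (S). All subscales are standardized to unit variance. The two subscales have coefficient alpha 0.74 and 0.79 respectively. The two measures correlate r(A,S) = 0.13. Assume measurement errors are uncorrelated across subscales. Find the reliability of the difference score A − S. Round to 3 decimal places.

0.730

Var(A−S) = 1 + 1 − 2·0.13 = 2 − 0.26 = 1.74.
Under uncorrelated errors the observed covariances equal the true-score covariances, so only the own-variance terms attenuate.
True-score variance = [0.74 + 0.79] − 0.26 = 1.53 − 0.26 = 1.27.
Reliability = 1.27 / 1.74 = 0.730.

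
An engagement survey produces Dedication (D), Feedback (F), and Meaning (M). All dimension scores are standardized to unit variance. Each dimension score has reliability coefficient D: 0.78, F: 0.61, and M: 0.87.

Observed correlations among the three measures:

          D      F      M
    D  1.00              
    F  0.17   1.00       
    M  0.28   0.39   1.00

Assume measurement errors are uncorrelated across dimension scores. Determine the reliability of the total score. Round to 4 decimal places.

Var(D+F+M) = 3 + 2·[0.17 + 0.28 + 0.39] = 3 + 1.68 = 4.68.
Because errors are independent across components, Cov(Tᵢ,Tⱼ) = Cov(Xᵢ,Xⱼ); the off-diagonal part of the true-score variance is the same as above.
True-score variance = [0.78 + 0.61 + 0.87] + 1.68 = 2.26 + 1.68 = 3.94.
Reliability = 3.94 / 4.68 = 0.8419.

0.8419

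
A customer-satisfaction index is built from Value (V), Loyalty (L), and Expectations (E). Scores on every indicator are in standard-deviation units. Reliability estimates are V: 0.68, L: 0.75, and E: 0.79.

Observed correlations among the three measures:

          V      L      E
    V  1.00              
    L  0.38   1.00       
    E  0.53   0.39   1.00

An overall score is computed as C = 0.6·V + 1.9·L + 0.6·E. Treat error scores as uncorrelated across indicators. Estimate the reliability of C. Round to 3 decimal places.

0.831

Var(C) = 0.6² + 1.9² + 0.6² + 2·[1.14·0.38 + 0.36·0.53 + 1.14·0.39] = 4.33 + 2.1372 = 6.4672.
Under uncorrelated errors the observed covariances equal the true-score covariances, so only the own-variance terms attenuate.
True-score variance = [0.6²·0.68 + 1.9²·0.75 + 0.6²·0.79] + 2.1372 = 3.2367 + 2.1372 = 5.3739.
Reliability = 5.3739 / 6.4672 = 0.831.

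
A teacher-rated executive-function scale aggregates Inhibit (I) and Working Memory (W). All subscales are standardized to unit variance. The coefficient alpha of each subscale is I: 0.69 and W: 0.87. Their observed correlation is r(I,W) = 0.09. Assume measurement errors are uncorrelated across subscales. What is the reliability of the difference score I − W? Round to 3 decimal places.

Var(I−W) = 1 + 1 − 2·0.09 = 2 − 0.18 = 1.82.
Under uncorrelated errors the observed covariances equal the true-score covariances, so only the own-variance terms attenuate.
True-score variance = [0.69 + 0.87] − 0.18 = 1.56 − 0.18 = 1.38.
Reliability = 1.38 / 1.82 = 0.758.

0.758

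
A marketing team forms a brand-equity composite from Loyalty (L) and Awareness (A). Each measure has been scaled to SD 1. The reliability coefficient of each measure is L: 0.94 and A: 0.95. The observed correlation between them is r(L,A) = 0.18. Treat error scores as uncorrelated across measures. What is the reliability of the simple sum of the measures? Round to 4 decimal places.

0.9534

Var(L+A) = 2 + 2·[0.18] = 2 + 0.36 = 2.36.
Because errors are independent across components, Cov(Tᵢ,Tⱼ) = Cov(Xᵢ,Xⱼ); the off-diagonal part of the true-score variance is the same as above.
True-score variance = [0.94 + 0.95] + 0.36 = 1.89 + 0.36 = 2.25.
Reliability = 2.25 / 2.36 = 0.9534.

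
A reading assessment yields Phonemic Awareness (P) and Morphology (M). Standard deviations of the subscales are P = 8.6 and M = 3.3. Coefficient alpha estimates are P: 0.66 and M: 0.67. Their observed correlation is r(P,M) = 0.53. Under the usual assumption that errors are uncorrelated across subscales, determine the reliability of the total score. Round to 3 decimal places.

0.750

Var(P+M) = 8.6² + 3.3² + 2·[8.6·3.3·0.53] = 84.85 + 30.0828 = 114.933.
With uncorrelated errors the cross-covariances are all true-score covariance, so they carry over unchanged; only the diagonal terms shrink to ρᵢσᵢ².
True-score variance = [8.6²·0.66 + 3.3²·0.67] + 30.0828 = 56.1099 + 30.0828 = 86.1927.
Reliability = 86.1927 / 114.933 = 0.750.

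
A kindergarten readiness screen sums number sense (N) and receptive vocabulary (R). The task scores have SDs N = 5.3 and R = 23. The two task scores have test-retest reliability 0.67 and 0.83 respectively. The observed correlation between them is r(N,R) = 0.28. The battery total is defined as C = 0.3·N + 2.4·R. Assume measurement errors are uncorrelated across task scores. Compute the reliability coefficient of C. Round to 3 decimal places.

0.833

Var(C) = 0.3²·5.3² + 2.4²·23² + 2·[0.72·5.3·23·0.28] = 3049.57 + 49.1501 = 3098.72.
Because errors are independent across components, Cov(Tᵢ,Tⱼ) = Cov(Xᵢ,Xⱼ); the off-diagonal part of the true-score variance is the same as above.
True-score variance = [0.3²·5.3²·0.67 + 2.4²·23²·0.83] + 49.1501 = 2530.74 + 49.1501 = 2579.89.
Reliability = 2579.89 / 3098.72 = 0.833.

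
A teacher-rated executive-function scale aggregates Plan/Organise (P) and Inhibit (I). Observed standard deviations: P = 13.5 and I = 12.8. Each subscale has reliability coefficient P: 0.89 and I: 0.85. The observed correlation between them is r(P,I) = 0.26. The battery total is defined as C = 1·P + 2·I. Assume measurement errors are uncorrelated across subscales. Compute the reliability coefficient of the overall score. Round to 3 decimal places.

0.884

Var(C) = 13.5² + 2²·12.8² + 2·[2·13.5·12.8·0.26] = 837.61 + 179.712 = 1017.32.
Under uncorrelated errors the observed covariances equal the true-score covariances, so only the own-variance terms attenuate.
True-score variance = [13.5²·0.89 + 2²·12.8²·0.85] + 179.712 = 719.259 + 179.712 = 898.971.
Reliability = 898.971 / 1017.32 = 0.884.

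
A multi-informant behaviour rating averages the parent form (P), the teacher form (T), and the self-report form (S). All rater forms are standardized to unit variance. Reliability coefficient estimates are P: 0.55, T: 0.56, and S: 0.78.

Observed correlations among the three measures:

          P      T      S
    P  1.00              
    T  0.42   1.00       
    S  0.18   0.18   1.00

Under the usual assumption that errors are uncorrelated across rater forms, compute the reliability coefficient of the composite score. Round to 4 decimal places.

Var(P+T+S) = 3 + 2·[0.42 + 0.18 + 0.18] = 3 + 1.56 = 4.56.
Under uncorrelated errors the observed covariances equal the true-score covariances, so only the own-variance terms attenuate.
True-score variance = [0.55 + 0.56 + 0.78] + 1.56 = 1.89 + 1.56 = 3.45.
Reliability = 3.45 / 4.56 = 0.7566.

0.7566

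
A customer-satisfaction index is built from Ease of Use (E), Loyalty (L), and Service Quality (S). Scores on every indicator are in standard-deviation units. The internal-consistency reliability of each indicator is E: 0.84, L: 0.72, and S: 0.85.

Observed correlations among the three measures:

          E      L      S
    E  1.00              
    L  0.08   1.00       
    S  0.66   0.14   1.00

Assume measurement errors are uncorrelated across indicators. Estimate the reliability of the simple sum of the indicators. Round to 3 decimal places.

0.876

Var(E+L+S) = 3 + 2·[0.08 + 0.66 + 0.14] = 3 + 1.76 = 4.76.
Under uncorrelated errors the observed covariances equal the true-score covariances, so only the own-variance terms attenuate.
True-score variance = [0.84 + 0.72 + 0.85] + 1.76 = 2.41 + 1.76 = 4.17.
Reliability = 4.17 / 4.76 = 0.876.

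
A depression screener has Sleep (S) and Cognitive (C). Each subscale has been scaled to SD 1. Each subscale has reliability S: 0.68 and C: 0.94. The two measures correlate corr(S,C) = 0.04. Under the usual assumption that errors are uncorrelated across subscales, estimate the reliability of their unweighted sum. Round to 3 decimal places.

0.817

Var(S+C) = 2 + 2·[0.04] = 2 + 0.08 = 2.08.
Because errors are independent across components, Cov(Tᵢ,Tⱼ) = Cov(Xᵢ,Xⱼ); the off-diagonal part of the true-score variance is the same as above.
True-score variance = [0.68 + 0.94] + 0.08 = 1.62 + 0.08 = 1.7.
Reliability = 1.7 / 2.08 = 0.817.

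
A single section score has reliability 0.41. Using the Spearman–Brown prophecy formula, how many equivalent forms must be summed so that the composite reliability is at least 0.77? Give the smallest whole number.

k ≥ ρ*(1−ρ₁)/(ρ₁(1−ρ*)) = 0.77·0.59 / (0.41·0.23) = 4.818.
Smallest integer k = 5.

5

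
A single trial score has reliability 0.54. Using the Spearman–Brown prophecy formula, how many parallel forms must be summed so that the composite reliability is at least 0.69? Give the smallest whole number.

2

k ≥ ρ*(1−ρ₁)/(ρ₁(1−ρ*)) = 0.69·0.46 / (0.54·0.31) = 1.896.
Smallest integer k = 2.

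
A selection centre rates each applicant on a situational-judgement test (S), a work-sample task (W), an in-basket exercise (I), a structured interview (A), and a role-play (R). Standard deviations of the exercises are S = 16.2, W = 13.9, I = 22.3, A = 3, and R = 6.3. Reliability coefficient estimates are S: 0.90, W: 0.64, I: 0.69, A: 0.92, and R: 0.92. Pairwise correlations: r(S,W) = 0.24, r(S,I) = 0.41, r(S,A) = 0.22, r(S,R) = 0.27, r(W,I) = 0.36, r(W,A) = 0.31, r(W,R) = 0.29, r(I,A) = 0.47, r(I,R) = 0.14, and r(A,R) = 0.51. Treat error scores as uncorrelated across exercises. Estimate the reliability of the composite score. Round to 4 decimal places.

0.8667

Var(S+W+I+A+R) = 16.2² + 13.9² + 22.3² + 3² + 6.3² + 2·[16.2·13.9·0.24 + 16.2·22.3·0.41 + 16.2·3·0.22 + 16.2·6.3·0.27 + 13.9·22.3·0.36 + 13.9·3·0.31 + 13.9·6.3·0.29 + 22.3·3·0.47 + 22.3·6.3·0.14 + 3·6.3·0.51] = 1001.63 + 902.14 = 1903.77.
Under uncorrelated errors the observed covariances equal the true-score covariances, so only the own-variance terms attenuate.
True-score variance = [16.2²·0.90 + 13.9²·0.64 + 22.3²·0.69 + 3²·0.92 + 6.3²·0.92] + 902.14 = 747.775 + 902.14 = 1649.92.
Reliability = 1649.92 / 1903.77 = 0.8667.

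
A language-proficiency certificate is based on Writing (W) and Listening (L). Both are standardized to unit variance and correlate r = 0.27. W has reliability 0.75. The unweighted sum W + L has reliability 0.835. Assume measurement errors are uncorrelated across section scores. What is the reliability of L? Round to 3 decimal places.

Var(W+L) = 2 + 2·0.27 = 2.540.
True-score variance = ρ_W + ρ_L + 2·0.27, so 0.835 = (0.75 + ρ_L + 0.54) / 2.540.
ρ_L = 0.835·2.540 − 0.75 − 0.54 = 0.831.

0.831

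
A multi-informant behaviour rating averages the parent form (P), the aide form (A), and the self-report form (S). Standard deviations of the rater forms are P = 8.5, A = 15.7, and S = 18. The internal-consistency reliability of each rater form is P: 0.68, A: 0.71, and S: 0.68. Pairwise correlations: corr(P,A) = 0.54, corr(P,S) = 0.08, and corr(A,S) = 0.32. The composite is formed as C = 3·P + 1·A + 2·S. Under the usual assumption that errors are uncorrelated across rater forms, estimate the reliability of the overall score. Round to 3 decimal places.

0.778

Var(C) = 3²·8.5² + 15.7² + 2²·18² + 2·[3·8.5·15.7·0.54 + 6·8.5·18·0.08 + 2·15.7·18·0.32] = 2192.74 + 940.986 = 3133.73.
Because errors are independent across components, Cov(Tᵢ,Tⱼ) = Cov(Xᵢ,Xⱼ); the off-diagonal part of the true-score variance is the same as above.
True-score variance = [3²·8.5²·0.68 + 15.7²·0.71 + 2²·18²·0.68] + 940.986 = 1498.46 + 940.986 = 2439.44.
Reliability = 2439.44 / 3133.73 = 0.778.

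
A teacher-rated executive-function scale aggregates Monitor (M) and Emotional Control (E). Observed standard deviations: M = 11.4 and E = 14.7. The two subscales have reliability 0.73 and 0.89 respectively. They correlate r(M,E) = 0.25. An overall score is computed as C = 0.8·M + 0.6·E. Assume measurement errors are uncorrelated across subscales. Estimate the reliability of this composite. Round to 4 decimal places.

0.8458

Var(C) = 0.8²·11.4² + 0.6²·14.7² + 2·[0.48·11.4·14.7·0.25] = 160.967 + 40.2192 = 201.186.
Because errors are independent across components, Cov(Tᵢ,Tⱼ) = Cov(Xᵢ,Xⱼ); the off-diagonal part of the true-score variance is the same as above.
True-score variance = [0.8²·11.4²·0.73 + 0.6²·14.7²·0.89] + 40.2192 = 129.953 + 40.2192 = 170.172.
Reliability = 170.172 / 201.186 = 0.8458.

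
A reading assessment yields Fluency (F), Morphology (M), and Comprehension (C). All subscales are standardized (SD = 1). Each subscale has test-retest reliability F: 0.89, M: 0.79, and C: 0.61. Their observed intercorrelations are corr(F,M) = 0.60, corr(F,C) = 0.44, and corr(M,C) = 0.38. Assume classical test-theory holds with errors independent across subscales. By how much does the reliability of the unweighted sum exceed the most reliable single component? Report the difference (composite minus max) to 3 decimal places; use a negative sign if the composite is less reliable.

-0.012

Var(sum) = 3 + 2.84 = 5.84; true-score variance = 2.29 + 2.84 = 5.13; composite reliability = 0.8784.
Max component reliability = 0.8900.
Difference = 0.8784 − 0.8900 = -0.012.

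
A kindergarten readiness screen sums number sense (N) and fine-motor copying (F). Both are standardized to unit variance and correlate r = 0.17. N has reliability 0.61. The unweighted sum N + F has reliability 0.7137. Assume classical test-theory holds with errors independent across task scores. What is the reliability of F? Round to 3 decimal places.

0.720

Var(N+F) = 2 + 2·0.17 = 2.340.
True-score variance = ρ_N + ρ_F + 2·0.17, so 0.7137 = (0.61 + ρ_F + 0.34) / 2.340.
ρ_F = 0.7137·2.340 − 0.61 − 0.34 = 0.720.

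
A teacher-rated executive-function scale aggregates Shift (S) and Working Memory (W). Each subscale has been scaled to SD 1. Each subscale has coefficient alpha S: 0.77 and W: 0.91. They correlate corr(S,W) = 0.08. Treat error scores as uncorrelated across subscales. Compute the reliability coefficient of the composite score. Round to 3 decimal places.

0.852

Var(S+W) = 2 + 2·[0.08] = 2 + 0.16 = 2.16.
With uncorrelated errors the cross-covariances are all true-score covariance, so they carry over unchanged; only the diagonal terms shrink to ρᵢσᵢ².
True-score variance = [0.77 + 0.91] + 0.16 = 1.68 + 0.16 = 1.84.
Reliability = 1.84 / 2.16 = 0.852.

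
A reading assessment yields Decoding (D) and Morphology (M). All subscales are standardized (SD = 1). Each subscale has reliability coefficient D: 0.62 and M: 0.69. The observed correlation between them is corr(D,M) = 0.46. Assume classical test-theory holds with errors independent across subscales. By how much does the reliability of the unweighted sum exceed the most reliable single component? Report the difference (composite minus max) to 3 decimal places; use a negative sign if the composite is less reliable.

0.074

Var(sum) = 2 + 0.92 = 2.92; true-score variance = 1.31 + 0.92 = 2.23; composite reliability = 0.7637.
Max component reliability = 0.6900.
Difference = 0.7637 − 0.6900 = 0.074.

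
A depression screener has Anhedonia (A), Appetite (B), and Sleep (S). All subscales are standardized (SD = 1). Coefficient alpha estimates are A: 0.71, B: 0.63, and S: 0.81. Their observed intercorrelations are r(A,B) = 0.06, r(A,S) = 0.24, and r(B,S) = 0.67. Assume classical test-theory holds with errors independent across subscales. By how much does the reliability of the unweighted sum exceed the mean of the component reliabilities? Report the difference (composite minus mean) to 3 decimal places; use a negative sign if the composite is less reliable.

0.111

Var(sum) = 3 + 1.94 = 4.94; true-score variance = 2.15 + 1.94 = 4.09; composite reliability = 0.8279.
Mean component reliability = 0.7167.
Difference = 0.8279 − 0.7167 = 0.111.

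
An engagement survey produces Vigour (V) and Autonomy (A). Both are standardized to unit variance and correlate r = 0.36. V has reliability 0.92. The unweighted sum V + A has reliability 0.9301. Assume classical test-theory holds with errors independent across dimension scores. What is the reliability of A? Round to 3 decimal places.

0.890

Var(V+A) = 2 + 2·0.36 = 2.720.
True-score variance = ρ_V + ρ_A + 2·0.36, so 0.9301 = (0.92 + ρ_A + 0.72) / 2.720.
ρ_A = 0.9301·2.720 − 0.92 − 0.72 = 0.890.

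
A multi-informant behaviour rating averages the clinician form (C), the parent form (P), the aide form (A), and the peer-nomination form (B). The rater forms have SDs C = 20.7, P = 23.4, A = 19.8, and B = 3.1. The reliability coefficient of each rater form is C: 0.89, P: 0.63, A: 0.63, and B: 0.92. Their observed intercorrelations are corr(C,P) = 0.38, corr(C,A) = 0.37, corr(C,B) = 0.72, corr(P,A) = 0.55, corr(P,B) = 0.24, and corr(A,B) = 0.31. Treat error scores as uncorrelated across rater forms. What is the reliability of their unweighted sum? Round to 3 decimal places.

0.855

Var(C+P+A+B) = 20.7² + 23.4² + 19.8² + 3.1² + 2·[20.7·23.4·0.38 + 20.7·19.8·0.37 + 20.7·3.1·0.72 + 23.4·19.8·0.55 + 23.4·3.1·0.24 + 19.8·3.1·0.31] = 1377.7 + 1346.36 = 2724.06.
With uncorrelated errors the cross-covariances are all true-score covariance, so they carry over unchanged; only the diagonal terms shrink to ρᵢσᵢ².
True-score variance = [20.7²·0.89 + 23.4²·0.63 + 19.8²·0.63 + 3.1²·0.92] + 1346.36 = 982.145 + 1346.36 = 2328.5.
Reliability = 2328.5 / 2724.06 = 0.855.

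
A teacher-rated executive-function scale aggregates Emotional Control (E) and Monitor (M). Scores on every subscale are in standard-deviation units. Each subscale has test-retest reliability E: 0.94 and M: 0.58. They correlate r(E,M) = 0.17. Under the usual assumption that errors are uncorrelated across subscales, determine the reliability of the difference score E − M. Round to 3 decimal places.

Var(E−M) = 1 + 1 − 2·0.17 = 2 − 0.34 = 1.66.
With uncorrelated errors the cross-covariances are all true-score covariance, so they carry over unchanged; only the diagonal terms shrink to ρᵢσᵢ².
True-score variance = [0.94 + 0.58] − 0.34 = 1.52 − 0.34 = 1.18.
Reliability = 1.18 / 1.66 = 0.711.

0.711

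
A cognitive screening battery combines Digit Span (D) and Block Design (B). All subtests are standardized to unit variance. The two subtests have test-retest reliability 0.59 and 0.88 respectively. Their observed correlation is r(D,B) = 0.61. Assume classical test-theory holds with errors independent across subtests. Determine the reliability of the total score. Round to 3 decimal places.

0.835

Var(D+B) = 2 + 2·[0.61] = 2 + 1.22 = 3.22.
Under uncorrelated errors the observed covariances equal the true-score covariances, so only the own-variance terms attenuate.
True-score variance = [0.59 + 0.88] + 1.22 = 1.47 + 1.22 = 2.69.
Reliability = 2.69 / 3.22 = 0.835.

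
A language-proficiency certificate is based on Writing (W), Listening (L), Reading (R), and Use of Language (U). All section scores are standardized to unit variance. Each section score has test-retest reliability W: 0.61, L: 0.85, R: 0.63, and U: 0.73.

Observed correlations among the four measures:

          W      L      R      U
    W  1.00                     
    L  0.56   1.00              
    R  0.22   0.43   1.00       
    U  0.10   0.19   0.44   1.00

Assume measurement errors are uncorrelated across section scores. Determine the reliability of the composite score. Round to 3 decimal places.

0.850

Var(W+L+R+U) = 4 + 2·[0.56 + 0.22 + 0.10 + 0.43 + 0.19 + 0.44] = 4 + 3.88 = 7.88.
Because errors are independent across components, Cov(Tᵢ,Tⱼ) = Cov(Xᵢ,Xⱼ); the off-diagonal part of the true-score variance is the same as above.
True-score variance = [0.61 + 0.85 + 0.63 + 0.73] + 3.88 = 2.82 + 3.88 = 6.7.
Reliability = 6.7 / 7.88 = 0.850.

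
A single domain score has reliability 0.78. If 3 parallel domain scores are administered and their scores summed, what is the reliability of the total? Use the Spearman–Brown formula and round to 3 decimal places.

ρ_k = kρ / (1 + (k−1)ρ) = 3·0.78 / (1 + 2·0.78) = 2.340 / 2.560 = 0.914.

0.914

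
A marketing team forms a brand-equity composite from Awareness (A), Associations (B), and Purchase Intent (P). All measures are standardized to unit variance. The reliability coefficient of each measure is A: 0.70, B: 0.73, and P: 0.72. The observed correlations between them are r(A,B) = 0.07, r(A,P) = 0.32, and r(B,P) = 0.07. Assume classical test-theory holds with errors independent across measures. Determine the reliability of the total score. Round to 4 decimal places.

0.7832

Var(A+B+P) = 3 + 2·[0.07 + 0.32 + 0.07] = 3 + 0.92 = 3.92.
Because errors are independent across components, Cov(Tᵢ,Tⱼ) = Cov(Xᵢ,Xⱼ); the off-diagonal part of the true-score variance is the same as above.
True-score variance = [0.70 + 0.73 + 0.72] + 0.92 = 2.15 + 0.92 = 3.07.
Reliability = 3.07 / 3.92 = 0.7832.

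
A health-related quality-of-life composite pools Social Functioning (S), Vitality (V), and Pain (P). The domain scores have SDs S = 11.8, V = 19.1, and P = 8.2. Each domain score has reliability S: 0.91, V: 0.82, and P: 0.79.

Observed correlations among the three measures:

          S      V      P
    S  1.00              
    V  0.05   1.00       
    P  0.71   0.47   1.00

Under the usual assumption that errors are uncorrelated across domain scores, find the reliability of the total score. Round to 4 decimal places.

Var(S+V+P) = 11.8² + 19.1² + 8.2² + 2·[11.8·19.1·0.05 + 11.8·8.2·0.71 + 19.1·8.2·0.47] = 571.29 + 307.16 = 878.45.
Because errors are independent across components, Cov(Tᵢ,Tⱼ) = Cov(Xᵢ,Xⱼ); the off-diagonal part of the true-score variance is the same as above.
True-score variance = [11.8²·0.91 + 19.1²·0.82 + 8.2²·0.79] + 307.16 = 478.972 + 307.16 = 786.132.
Reliability = 786.132 / 878.45 = 0.8949.

0.8949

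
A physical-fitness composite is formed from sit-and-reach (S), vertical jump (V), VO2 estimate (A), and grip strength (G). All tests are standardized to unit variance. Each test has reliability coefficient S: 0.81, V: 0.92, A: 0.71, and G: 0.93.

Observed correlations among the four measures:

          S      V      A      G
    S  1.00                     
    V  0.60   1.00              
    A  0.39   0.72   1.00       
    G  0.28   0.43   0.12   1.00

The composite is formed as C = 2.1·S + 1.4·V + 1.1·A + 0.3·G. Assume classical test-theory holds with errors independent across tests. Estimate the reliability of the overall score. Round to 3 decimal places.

0.916

Var(C) = 2.1² + 1.4² + 1.1² + 0.3² + 2·[2.94·0.60 + 2.31·0.39 + 0.63·0.28 + 1.54·0.72 + 0.42·0.43 + 0.33·0.12] = 7.67 + 8.3406 = 16.0106.
Under uncorrelated errors the observed covariances equal the true-score covariances, so only the own-variance terms attenuate.
True-score variance = [2.1²·0.81 + 1.4²·0.92 + 1.1²·0.71 + 0.3²·0.93] + 8.3406 = 6.3181 + 8.3406 = 14.6587.
Reliability = 14.6587 / 16.0106 = 0.916.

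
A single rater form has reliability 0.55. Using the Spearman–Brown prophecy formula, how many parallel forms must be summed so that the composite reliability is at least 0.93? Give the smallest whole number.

11

k ≥ ρ*(1−ρ₁)/(ρ₁(1−ρ*)) = 0.93·0.45 / (0.55·0.07) = 10.870.
Smallest integer k = 11.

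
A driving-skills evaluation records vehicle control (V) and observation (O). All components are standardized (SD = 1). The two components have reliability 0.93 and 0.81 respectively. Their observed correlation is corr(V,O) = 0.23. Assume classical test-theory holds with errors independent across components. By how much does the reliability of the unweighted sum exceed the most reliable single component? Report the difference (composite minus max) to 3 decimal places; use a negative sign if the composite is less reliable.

Var(sum) = 2 + 0.46 = 2.46; true-score variance = 1.74 + 0.46 = 2.2; composite reliability = 0.8943.
Max component reliability = 0.9300.
Difference = 0.8943 − 0.9300 = -0.036.

-0.036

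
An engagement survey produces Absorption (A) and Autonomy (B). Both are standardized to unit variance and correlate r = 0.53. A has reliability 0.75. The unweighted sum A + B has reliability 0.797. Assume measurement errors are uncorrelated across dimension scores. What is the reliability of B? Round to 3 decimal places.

0.629

Var(A+B) = 2 + 2·0.53 = 3.060.
True-score variance = ρ_A + ρ_B + 2·0.53, so 0.797 = (0.75 + ρ_B + 1.06) / 3.060.
ρ_B = 0.797·3.060 − 0.75 − 1.06 = 0.629.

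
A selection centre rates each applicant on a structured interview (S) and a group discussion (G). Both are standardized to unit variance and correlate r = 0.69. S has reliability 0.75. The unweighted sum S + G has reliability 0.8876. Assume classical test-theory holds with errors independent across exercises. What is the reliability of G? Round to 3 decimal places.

0.870

Var(S+G) = 2 + 2·0.69 = 3.380.
True-score variance = ρ_S + ρ_G + 2·0.69, so 0.8876 = (0.75 + ρ_G + 1.38) / 3.380.
ρ_G = 0.8876·3.380 − 0.75 − 1.38 = 0.870.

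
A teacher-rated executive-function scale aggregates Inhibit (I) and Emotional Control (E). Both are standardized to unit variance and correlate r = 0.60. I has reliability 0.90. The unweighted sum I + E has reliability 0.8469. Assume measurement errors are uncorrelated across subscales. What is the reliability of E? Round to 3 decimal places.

0.610

Var(I+E) = 2 + 2·0.60 = 3.200.
True-score variance = ρ_I + ρ_E + 2·0.60, so 0.8469 = (0.90 + ρ_E + 1.20) / 3.200.
ρ_E = 0.8469·3.200 − 0.90 − 1.20 = 0.610.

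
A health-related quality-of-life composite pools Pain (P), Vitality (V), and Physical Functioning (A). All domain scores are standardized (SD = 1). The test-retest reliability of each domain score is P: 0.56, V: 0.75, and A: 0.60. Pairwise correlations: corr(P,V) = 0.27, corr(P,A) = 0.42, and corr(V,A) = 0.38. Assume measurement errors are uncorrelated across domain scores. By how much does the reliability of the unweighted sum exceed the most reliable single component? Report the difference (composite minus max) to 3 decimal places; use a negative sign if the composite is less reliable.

0.038

Var(sum) = 3 + 2.14 = 5.14; true-score variance = 1.91 + 2.14 = 4.05; composite reliability = 0.7879.
Max component reliability = 0.7500.
Difference = 0.7879 − 0.7500 = 0.038.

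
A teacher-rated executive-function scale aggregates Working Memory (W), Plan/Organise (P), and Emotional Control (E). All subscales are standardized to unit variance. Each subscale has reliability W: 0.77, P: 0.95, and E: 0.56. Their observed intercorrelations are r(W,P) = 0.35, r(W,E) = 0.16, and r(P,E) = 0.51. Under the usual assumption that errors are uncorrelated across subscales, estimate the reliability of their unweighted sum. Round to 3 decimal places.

Var(W+P+E) = 3 + 2·[0.35 + 0.16 + 0.51] = 3 + 2.04 = 5.04.
Because errors are independent across components, Cov(Tᵢ,Tⱼ) = Cov(Xᵢ,Xⱼ); the off-diagonal part of the true-score variance is the same as above.
True-score variance = [0.77 + 0.95 + 0.56] + 2.04 = 2.28 + 2.04 = 4.32.
Reliability = 4.32 / 5.04 = 0.857.

0.857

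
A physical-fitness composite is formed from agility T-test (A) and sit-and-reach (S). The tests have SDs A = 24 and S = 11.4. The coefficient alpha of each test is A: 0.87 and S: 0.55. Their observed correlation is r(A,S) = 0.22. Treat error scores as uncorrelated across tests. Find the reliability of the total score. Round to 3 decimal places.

0.839

Var(A+S) = 24² + 11.4² + 2·[24·11.4·0.22] = 705.96 + 120.384 = 826.344.
With uncorrelated errors the cross-covariances are all true-score covariance, so they carry over unchanged; only the diagonal terms shrink to ρᵢσᵢ².
True-score variance = [24²·0.87 + 11.4²·0.55] + 120.384 = 572.598 + 120.384 = 692.982.
Reliability = 692.982 / 826.344 = 0.839.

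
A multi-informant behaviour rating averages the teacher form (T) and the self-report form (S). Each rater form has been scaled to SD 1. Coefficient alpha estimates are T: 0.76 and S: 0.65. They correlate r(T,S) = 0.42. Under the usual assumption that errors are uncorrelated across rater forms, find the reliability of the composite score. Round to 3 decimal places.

0.792

Var(T+S) = 2 + 2·[0.42] = 2 + 0.84 = 2.84.
Under uncorrelated errors the observed covariances equal the true-score covariances, so only the own-variance terms attenuate.
True-score variance = [0.76 + 0.65] + 0.84 = 1.41 + 0.84 = 2.25.
Reliability = 2.25 / 2.84 = 0.792.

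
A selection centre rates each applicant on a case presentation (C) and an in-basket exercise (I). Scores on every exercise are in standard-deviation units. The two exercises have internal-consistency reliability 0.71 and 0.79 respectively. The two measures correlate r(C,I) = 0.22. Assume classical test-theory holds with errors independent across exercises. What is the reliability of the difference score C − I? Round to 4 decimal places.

0.6795

Var(C−I) = 1 + 1 − 2·0.22 = 2 − 0.44 = 1.56.
Under uncorrelated errors the observed covariances equal the true-score covariances, so only the own-variance terms attenuate.
True-score variance = [0.71 + 0.79] − 0.44 = 1.5 − 0.44 = 1.06.
Reliability = 1.06 / 1.56 = 0.6795.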